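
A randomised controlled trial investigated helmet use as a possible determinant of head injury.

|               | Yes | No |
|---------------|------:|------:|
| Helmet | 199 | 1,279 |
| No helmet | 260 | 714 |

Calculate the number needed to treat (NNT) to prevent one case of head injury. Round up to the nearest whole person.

8

Risk in treated group = 199/1478 = 0.13464; risk in control = 260/974 = 0.26694.
Absolute risk reduction = 0.26694 − 0.13464 = 0.13230
NNT = 1 / ARR = 1 / 0.13230 = 7.559 → round up → 8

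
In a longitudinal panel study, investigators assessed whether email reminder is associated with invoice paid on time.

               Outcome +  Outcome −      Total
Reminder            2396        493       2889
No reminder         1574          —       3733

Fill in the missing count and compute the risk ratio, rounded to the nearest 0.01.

The missing cell is in the unexposed row: 3733 − 1574 = 2159.
So a = 2396, b = 493, c = 1574, d = 2159.
RR = [a/(a+b)] / [c/(c+d)] = (2396/2889) / (1574/3733) = 0.82935/0.42164 = 1.96695

1.97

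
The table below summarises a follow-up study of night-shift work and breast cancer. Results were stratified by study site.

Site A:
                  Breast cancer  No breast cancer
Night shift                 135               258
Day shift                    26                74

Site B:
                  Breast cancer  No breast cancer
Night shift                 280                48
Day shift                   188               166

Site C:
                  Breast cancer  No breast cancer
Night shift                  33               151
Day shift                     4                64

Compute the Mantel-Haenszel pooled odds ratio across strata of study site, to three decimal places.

3.311

OR_MH = Σ(aᵢdᵢ/nᵢ) / Σ(bᵢcᵢ/nᵢ), where nᵢ is the stratum total.
Stratum 1 (Site A): n = 493; a·d/n = 135·74/493 = 20.2637; b·c/n = 258·26/493 = 13.6065
Stratum 2 (Site B): n = 682; a·d/n = 280·166/682 = 68.1525; b·c/n = 48·188/682 = 13.2317
Stratum 3 (Site C): n = 252; a·d/n = 33·64/252 = 8.3810; b·c/n = 151·4/252 = 2.3968
OR_MH = (20.2637 + 68.1525 + 8.3810) / (13.6065 + 13.2317 + 2.3968) = 96.7971 / 29.2350 = 3.31100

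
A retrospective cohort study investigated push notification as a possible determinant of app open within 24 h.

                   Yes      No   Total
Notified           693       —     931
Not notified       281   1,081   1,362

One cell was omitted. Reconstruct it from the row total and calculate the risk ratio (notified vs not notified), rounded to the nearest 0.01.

The missing cell is in the exposed row: 931 − 693 = 238.
So a = 693, b = 238, c = 281, d = 1081.
RR = [a/(a+b)] / [c/(c+d)] = (693/931) / (281/1362) = 0.74436/0.20631 = 3.60790

3.61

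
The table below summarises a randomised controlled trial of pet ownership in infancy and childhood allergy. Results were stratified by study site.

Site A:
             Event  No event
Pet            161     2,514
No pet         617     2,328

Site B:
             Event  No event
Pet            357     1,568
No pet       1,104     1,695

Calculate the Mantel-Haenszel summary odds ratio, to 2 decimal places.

OR_MH = Σ(aᵢdᵢ/nᵢ) / Σ(bᵢcᵢ/nᵢ), where nᵢ is the stratum total.
Stratum 1 (Site A): n = 5620; a·d/n = 161·2328/5620 = 66.6918; b·c/n = 2514·617/5620 = 276.0032
Stratum 2 (Site B): n = 4724; a·d/n = 357·1695/4724 = 128.0938; b·c/n = 1568·1104/4724 = 366.4420
OR_MH = (66.6918 + 128.0938) / (276.0032 + 366.4420) = 194.7856 / 642.4452 = 0.30319

0.30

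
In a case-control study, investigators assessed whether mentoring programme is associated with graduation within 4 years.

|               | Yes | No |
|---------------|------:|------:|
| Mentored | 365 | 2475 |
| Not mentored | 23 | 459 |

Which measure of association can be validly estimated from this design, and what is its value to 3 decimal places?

2.943

Cells: a = 365, b = 2475, c = 23, d = 459.
This is a case-control study: participants were sampled on outcome status, so risks in the source population cannot be estimated directly — relative risk is not valid here. The odds ratio is the appropriate measure.
OR = (a·d)/(b·c) = (365 × 459) / (2475 × 23) = 167535 / 56925 = 2.94308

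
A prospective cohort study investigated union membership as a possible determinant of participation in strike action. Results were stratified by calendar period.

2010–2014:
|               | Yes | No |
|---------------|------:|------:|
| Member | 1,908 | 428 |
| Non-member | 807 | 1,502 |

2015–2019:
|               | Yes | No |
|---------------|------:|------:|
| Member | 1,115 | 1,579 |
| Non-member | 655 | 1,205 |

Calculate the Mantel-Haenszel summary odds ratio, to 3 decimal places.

3.025

OR_MH = Σ(aᵢdᵢ/nᵢ) / Σ(bᵢcᵢ/nᵢ), where nᵢ is the stratum total.
Stratum 1 (2010–2014): n = 4645; a·d/n = 1908·1502/4645 = 616.9679; b·c/n = 428·807/4645 = 74.3587
Stratum 2 (2015–2019): n = 4554; a·d/n = 1115·1205/4554 = 295.0318; b·c/n = 1579·655/4554 = 227.1069
OR_MH = (616.9679 + 295.0318) / (74.3587 + 227.1069) = 911.9998 / 301.4656 = 3.02522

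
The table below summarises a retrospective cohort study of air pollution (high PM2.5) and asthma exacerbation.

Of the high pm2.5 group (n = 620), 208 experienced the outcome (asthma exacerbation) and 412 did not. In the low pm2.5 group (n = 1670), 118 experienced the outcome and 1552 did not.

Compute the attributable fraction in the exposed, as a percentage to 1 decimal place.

78.9

From the description: a = 208, b = 412, c = 118, d = 1552.
Risk in exposed = 208/620 = 0.33548; risk in unexposed = 118/1670 = 0.07066.
RR = 0.33548/0.07066 = 4.74795
AR% = (RR − 1)/RR × 100 = (4.74795 − 1)/4.74795 × 100 = 78.9383%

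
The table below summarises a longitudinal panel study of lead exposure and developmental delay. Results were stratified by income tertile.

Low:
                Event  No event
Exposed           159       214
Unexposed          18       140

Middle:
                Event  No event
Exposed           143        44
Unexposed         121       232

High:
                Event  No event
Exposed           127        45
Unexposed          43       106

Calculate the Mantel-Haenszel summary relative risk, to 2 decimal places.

RR_MH = Σ(aᵢ·n₀ᵢ/nᵢ) / Σ(cᵢ·n₁ᵢ/nᵢ), with n₁ᵢ = aᵢ+bᵢ (exposed), n₀ᵢ = cᵢ+dᵢ (unexposed), nᵢ = n₁ᵢ+n₀ᵢ.
Stratum 1 (Low): n₁ = 373, n₀ = 158, n = 531; a·n₀/n = 159·158/531 = 47.3107; c·n₁/n = 18·373/531 = 12.6441
Stratum 2 (Middle): n₁ = 187, n₀ = 353, n = 540; a·n₀/n = 143·353/540 = 93.4796; c·n₁/n = 121·187/540 = 41.9019
Stratum 3 (High): n₁ = 172, n₀ = 149, n = 321; a·n₀/n = 127·149/321 = 58.9502; c·n₁/n = 43·172/321 = 23.0405
RR_MH = (47.3107 + 93.4796 + 58.9502) / (12.6441 + 41.9019 + 23.0405) = 199.7405 / 77.5864 = 2.57443

2.57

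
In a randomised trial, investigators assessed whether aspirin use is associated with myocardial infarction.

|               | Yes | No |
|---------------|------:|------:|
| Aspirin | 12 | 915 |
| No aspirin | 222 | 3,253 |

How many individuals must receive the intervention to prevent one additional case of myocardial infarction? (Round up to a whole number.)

Risk in treated group = 12/927 = 0.01294; risk in control = 222/3475 = 0.06388.
Absolute risk reduction = 0.06388 − 0.01294 = 0.05094
NNT = 1 / ARR = 1 / 0.05094 = 19.631 → round up → 20

20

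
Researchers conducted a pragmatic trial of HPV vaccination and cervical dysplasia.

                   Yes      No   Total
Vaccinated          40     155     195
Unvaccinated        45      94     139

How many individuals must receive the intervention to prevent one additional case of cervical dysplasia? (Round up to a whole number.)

Risk in treated group = 40/195 = 0.20513; risk in control = 45/139 = 0.32374.
Absolute risk reduction = 0.32374 − 0.20513 = 0.11861
NNT = 1 / ARR = 1 / 0.11861 = 8.431 → round up → 9

9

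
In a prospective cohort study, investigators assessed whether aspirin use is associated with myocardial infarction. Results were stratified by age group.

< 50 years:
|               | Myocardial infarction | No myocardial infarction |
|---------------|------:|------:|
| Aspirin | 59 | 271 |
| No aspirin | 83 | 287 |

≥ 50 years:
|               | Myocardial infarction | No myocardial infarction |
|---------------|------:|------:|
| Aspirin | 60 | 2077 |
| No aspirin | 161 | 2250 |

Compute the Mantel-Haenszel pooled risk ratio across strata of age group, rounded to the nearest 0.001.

0.549

RR_MH = Σ(aᵢ·n₀ᵢ/nᵢ) / Σ(cᵢ·n₁ᵢ/nᵢ), with n₁ᵢ = aᵢ+bᵢ (exposed), n₀ᵢ = cᵢ+dᵢ (unexposed), nᵢ = n₁ᵢ+n₀ᵢ.
Stratum 1 (< 50 years): n₁ = 330, n₀ = 370, n = 700; a·n₀/n = 59·370/700 = 31.1857; c·n₁/n = 83·330/700 = 39.1286
Stratum 2 (≥ 50 years): n₁ = 2137, n₀ = 2411, n = 4548; a·n₀/n = 60·2411/4548 = 31.8074; c·n₁/n = 161·2137/4548 = 75.6502
RR_MH = (31.1857 + 31.8074) / (39.1286 + 75.6502) = 62.9931 / 114.7787 = 0.54882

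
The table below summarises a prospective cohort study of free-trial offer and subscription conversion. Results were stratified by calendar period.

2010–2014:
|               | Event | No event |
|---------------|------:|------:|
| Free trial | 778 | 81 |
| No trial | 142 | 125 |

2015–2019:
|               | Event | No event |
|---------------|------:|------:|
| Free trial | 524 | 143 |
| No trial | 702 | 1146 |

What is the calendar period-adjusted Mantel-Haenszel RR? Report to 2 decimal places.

1.93

RR_MH = Σ(aᵢ·n₀ᵢ/nᵢ) / Σ(cᵢ·n₁ᵢ/nᵢ), with n₁ᵢ = aᵢ+bᵢ (exposed), n₀ᵢ = cᵢ+dᵢ (unexposed), nᵢ = n₁ᵢ+n₀ᵢ.
Stratum 1 (2010–2014): n₁ = 859, n₀ = 267, n = 1126; a·n₀/n = 778·267/1126 = 184.4813; c·n₁/n = 142·859/1126 = 108.3286
Stratum 2 (2015–2019): n₁ = 667, n₀ = 1848, n = 2515; a·n₀/n = 524·1848/2515 = 385.0306; c·n₁/n = 702·667/2515 = 186.1765
RR_MH = (184.4813 + 385.0306) / (108.3286 + 186.1765) = 569.5120 / 294.5051 = 1.93379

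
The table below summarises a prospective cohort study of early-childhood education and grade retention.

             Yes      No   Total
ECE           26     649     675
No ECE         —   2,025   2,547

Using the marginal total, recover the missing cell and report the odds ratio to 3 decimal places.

0.155

The missing cell is in the unexposed row: 2547 − 2025 = 522.
So a = 26, b = 649, c = 522, d = 2025.
OR = (a·d)/(b·c) = (26 × 2025) / (649 × 522) = 52650 / 338778 = 0.15541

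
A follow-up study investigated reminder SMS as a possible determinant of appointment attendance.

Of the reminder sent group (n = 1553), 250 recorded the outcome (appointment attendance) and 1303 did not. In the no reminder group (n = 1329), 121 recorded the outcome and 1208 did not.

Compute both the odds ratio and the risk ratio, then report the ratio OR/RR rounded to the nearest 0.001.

1.083

From the description: a = 250, b = 1303, c = 121, d = 1208.
OR = (250·1208)/(1303·121) = 302000/157663 = 1.91548
Risk in exposed = 250/1553 = 0.16098; risk in unexposed = 121/1329 = 0.09105; RR = 1.76811
OR/RR = 1.91548 / 1.76811 = 1.08335
The outcome is not rare, so the OR lies further from 1 than the RR.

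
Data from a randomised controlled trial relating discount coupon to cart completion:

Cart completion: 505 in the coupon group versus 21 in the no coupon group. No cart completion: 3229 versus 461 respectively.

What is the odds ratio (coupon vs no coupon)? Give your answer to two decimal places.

3.43

From the description: a = 505, b = 3229, c = 21, d = 461.
OR = (a·d)/(b·c) = (505 × 461) / (3229 × 21) = 232805 / 67809 = 3.43325
The odds of cart completion are about 3.43 times as high in the coupon group.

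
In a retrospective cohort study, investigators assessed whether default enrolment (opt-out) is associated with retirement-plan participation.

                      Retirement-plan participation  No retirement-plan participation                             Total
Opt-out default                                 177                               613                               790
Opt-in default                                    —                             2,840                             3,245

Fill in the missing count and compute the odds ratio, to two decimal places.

The missing cell is in the unexposed row: 3245 − 2840 = 405.
So a = 177, b = 613, c = 405, d = 2840.
OR = (a·d)/(b·c) = (177 × 2840) / (613 × 405) = 502680 / 248265 = 2.02477

2.02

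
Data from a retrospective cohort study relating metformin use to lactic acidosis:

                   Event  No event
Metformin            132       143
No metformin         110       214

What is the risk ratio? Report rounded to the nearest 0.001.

1.414

Cells: a = 132, b = 143, c = 110, d = 214.
Risk in exposed = 132/275 = 0.48000; risk in unexposed = 110/324 = 0.33951.
RR = 0.48000 / 0.33951 = 1.41382
The risk among the exposed is 1.41 times that among the unexposed.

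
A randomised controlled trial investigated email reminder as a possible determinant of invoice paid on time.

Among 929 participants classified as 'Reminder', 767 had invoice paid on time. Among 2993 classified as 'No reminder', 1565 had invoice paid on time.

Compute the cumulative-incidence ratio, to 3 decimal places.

1.579

From the description: a = 767, b = 162, c = 1565, d = 1428.
Risk in exposed = 767/929 = 0.82562; risk in unexposed = 1565/2993 = 0.52289.
RR = 0.82562 / 0.52289 = 1.57896
The risk among the exposed is 1.58 times that among the unexposed.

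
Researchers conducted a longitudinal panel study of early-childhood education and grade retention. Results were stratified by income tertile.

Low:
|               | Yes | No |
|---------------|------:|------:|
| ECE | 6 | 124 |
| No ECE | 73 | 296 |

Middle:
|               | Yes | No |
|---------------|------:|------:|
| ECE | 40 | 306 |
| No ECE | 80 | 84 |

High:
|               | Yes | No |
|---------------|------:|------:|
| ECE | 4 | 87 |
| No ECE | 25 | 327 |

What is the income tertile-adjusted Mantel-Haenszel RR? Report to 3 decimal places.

RR_MH = Σ(aᵢ·n₀ᵢ/nᵢ) / Σ(cᵢ·n₁ᵢ/nᵢ), with n₁ᵢ = aᵢ+bᵢ (exposed), n₀ᵢ = cᵢ+dᵢ (unexposed), nᵢ = n₁ᵢ+n₀ᵢ.
Stratum 1 (Low): n₁ = 130, n₀ = 369, n = 499; a·n₀/n = 6·369/499 = 4.4369; c·n₁/n = 73·130/499 = 19.0180
Stratum 2 (Middle): n₁ = 346, n₀ = 164, n = 510; a·n₀/n = 40·164/510 = 12.8627; c·n₁/n = 80·346/510 = 54.2745
Stratum 3 (High): n₁ = 91, n₀ = 352, n = 443; a·n₀/n = 4·352/443 = 3.1783; c·n₁/n = 25·91/443 = 5.1354
RR_MH = (4.4369 + 12.8627 + 3.1783) / (19.0180 + 54.2745 + 5.1354) = 20.4779 / 78.4280 = 0.26111

0.261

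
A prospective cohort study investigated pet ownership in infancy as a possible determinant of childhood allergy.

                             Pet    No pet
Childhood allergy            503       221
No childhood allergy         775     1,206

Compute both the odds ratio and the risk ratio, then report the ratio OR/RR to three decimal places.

Reading the table with exposure as columns: a = 503 (Pet, case), b = 775 (Pet, non-case), c = 221 (No pet, case), d = 1206.
OR = (503·1206)/(775·221) = 606618/171275 = 3.54178
Risk in exposed = 503/1278 = 0.39358; risk in unexposed = 221/1427 = 0.15487; RR = 2.54138
OR/RR = 3.54178 / 2.54138 = 1.39365
The outcome is not rare, so the OR lies further from 1 than the RR.

1.394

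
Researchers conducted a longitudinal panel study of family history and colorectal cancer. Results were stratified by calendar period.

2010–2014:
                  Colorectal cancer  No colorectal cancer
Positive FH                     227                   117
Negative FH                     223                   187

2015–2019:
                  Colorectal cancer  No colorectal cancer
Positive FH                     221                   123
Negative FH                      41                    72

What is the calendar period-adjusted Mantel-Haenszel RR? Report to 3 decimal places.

1.343

RR_MH = Σ(aᵢ·n₀ᵢ/nᵢ) / Σ(cᵢ·n₁ᵢ/nᵢ), with n₁ᵢ = aᵢ+bᵢ (exposed), n₀ᵢ = cᵢ+dᵢ (unexposed), nᵢ = n₁ᵢ+n₀ᵢ.
Stratum 1 (2010–2014): n₁ = 344, n₀ = 410, n = 754; a·n₀/n = 227·410/754 = 123.4350; c·n₁/n = 223·344/754 = 101.7401
Stratum 2 (2015–2019): n₁ = 344, n₀ = 113, n = 457; a·n₀/n = 221·113/457 = 54.6455; c·n₁/n = 41·344/457 = 30.8621
RR_MH = (123.4350 + 54.6455) / (101.7401 + 30.8621) = 178.0805 / 132.6022 = 1.34297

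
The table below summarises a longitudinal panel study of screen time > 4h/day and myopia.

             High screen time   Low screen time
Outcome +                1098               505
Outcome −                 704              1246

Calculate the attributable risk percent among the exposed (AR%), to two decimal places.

Reading the table with exposure as columns: a = 1098 (High screen time, case), b = 704 (High screen time, non-case), c = 505 (Low screen time, case), d = 1246.
Risk in exposed = 1098/1802 = 0.60932; risk in unexposed = 505/1751 = 0.28841.
RR = 0.60932/0.28841 = 2.11272
AR% = (RR − 1)/RR × 100 = (2.11272 − 1)/2.11272 × 100 = 52.6677%

52.67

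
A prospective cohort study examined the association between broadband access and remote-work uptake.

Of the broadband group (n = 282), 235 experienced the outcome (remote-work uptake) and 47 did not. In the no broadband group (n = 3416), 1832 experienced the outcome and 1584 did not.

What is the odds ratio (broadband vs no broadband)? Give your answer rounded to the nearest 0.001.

4.323

From the description: a = 235, b = 47, c = 1832, d = 1584.
OR = (a·d)/(b·c) = (235 × 1584) / (47 × 1832) = 372240 / 86104 = 4.32314
The odds of remote-work uptake are about 4.32 times as high in the broadband group.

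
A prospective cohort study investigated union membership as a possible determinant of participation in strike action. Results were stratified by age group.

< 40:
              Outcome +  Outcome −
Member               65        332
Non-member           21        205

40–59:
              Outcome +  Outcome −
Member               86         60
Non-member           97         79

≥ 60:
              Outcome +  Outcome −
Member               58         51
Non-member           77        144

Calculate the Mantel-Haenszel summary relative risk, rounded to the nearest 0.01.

1.32

RR_MH = Σ(aᵢ·n₀ᵢ/nᵢ) / Σ(cᵢ·n₁ᵢ/nᵢ), with n₁ᵢ = aᵢ+bᵢ (exposed), n₀ᵢ = cᵢ+dᵢ (unexposed), nᵢ = n₁ᵢ+n₀ᵢ.
Stratum 1 (< 40): n₁ = 397, n₀ = 226, n = 623; a·n₀/n = 65·226/623 = 23.5795; c·n₁/n = 21·397/623 = 13.3820
Stratum 2 (40–59): n₁ = 146, n₀ = 176, n = 322; a·n₀/n = 86·176/322 = 47.0062; c·n₁/n = 97·146/322 = 43.9814
Stratum 3 (≥ 60): n₁ = 109, n₀ = 221, n = 330; a·n₀/n = 58·221/330 = 38.8424; c·n₁/n = 77·109/330 = 25.4333
RR_MH = (23.5795 + 47.0062 + 38.8424) / (13.3820 + 43.9814 + 25.4333) = 109.4281 / 82.7967 = 1.32165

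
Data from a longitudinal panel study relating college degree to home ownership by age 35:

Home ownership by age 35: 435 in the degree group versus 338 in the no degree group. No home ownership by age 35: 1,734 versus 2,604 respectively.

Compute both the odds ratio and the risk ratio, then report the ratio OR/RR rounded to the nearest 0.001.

1.107

From the description: a = 435, b = 1734, c = 338, d = 2604.
OR = (435·2604)/(1734·338) = 1132740/586092 = 1.93270
Risk in exposed = 435/2169 = 0.20055; risk in unexposed = 338/2942 = 0.11489; RR = 1.74564
OR/RR = 1.93270 / 1.74564 = 1.10716
The outcome is not rare, so the OR lies further from 1 than the RR.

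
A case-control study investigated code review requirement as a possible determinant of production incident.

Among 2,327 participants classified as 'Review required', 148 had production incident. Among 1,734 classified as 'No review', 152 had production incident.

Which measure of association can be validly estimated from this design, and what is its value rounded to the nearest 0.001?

0.707

From the description: a = 148, b = 2179, c = 152, d = 1582.
This is a case-control study: participants were sampled on outcome status, so risks in the source population cannot be estimated directly — relative risk is not valid here. The odds ratio is the appropriate measure.
OR = (a·d)/(b·c) = (148 × 1582) / (2179 × 152) = 234136 / 331208 = 0.70692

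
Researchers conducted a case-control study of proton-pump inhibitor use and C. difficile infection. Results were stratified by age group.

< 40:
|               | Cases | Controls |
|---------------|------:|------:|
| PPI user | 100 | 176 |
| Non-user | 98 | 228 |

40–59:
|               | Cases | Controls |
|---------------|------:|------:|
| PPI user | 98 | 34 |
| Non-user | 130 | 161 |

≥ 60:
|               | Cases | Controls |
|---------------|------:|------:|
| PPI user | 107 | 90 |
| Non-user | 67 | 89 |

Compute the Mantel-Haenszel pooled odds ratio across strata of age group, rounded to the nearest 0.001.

1.818

OR_MH = Σ(aᵢdᵢ/nᵢ) / Σ(bᵢcᵢ/nᵢ), where nᵢ is the stratum total.
Stratum 1 (< 40): n = 602; a·d/n = 100·228/602 = 37.8738; b·c/n = 176·98/602 = 28.6512
Stratum 2 (40–59): n = 423; a·d/n = 98·161/423 = 37.3002; b·c/n = 34·130/423 = 10.4492
Stratum 3 (≥ 60): n = 353; a·d/n = 107·89/353 = 26.9773; b·c/n = 90·67/353 = 17.0822
OR_MH = (37.8738 + 37.3002 + 26.9773) / (28.6512 + 10.4492 + 17.0822) = 102.1513 / 56.1825 = 1.81821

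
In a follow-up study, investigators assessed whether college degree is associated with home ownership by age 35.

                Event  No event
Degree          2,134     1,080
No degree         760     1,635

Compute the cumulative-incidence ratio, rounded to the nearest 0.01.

2.09

Cells: a = 2134, b = 1080, c = 760, d = 1635.
Risk in exposed = 2134/3214 = 0.66397; risk in unexposed = 760/2395 = 0.31733.
RR = 0.66397 / 0.31733 = 2.09238
The risk among the exposed is 2.09 times that among the unexposed.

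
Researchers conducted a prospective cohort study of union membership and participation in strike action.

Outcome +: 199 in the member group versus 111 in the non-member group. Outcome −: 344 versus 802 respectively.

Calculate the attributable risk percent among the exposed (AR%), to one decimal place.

66.8

From the description: a = 199, b = 344, c = 111, d = 802.
Risk in exposed = 199/543 = 0.36648; risk in unexposed = 111/913 = 0.12158.
RR = 0.36648/0.12158 = 3.01440
AR% = (RR − 1)/RR × 100 = (3.01440 − 1)/3.01440 × 100 = 66.8259%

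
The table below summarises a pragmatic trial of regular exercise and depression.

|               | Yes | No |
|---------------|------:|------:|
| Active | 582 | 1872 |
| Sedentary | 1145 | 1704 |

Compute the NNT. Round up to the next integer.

7

Risk in treated group = 582/2454 = 0.23716; risk in control = 1145/2849 = 0.40190.
Absolute risk reduction = 0.40190 − 0.23716 = 0.16473
NNT = 1 / ARR = 1 / 0.16473 = 6.070 → round up → 7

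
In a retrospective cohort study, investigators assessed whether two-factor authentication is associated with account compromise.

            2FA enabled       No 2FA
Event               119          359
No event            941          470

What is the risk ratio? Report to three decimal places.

Reading the table with exposure as columns: a = 119 (2FA enabled, case), b = 941 (2FA enabled, non-case), c = 359 (No 2FA, case), d = 470.
Risk in exposed = 119/1060 = 0.11226; risk in unexposed = 359/829 = 0.43305.
RR = 0.11226 / 0.43305 = 0.25924
The risk is 74% lower among the exposed than among the unexposed.

0.259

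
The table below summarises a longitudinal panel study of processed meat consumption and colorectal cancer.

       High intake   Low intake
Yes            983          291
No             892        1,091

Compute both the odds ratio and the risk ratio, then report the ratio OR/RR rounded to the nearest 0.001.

Reading the table with exposure as columns: a = 983 (High intake, case), b = 892 (High intake, non-case), c = 291 (Low intake, case), d = 1091.
OR = (983·1091)/(892·291) = 1072453/259572 = 4.13162
Risk in exposed = 983/1875 = 0.52427; risk in unexposed = 291/1382 = 0.21056; RR = 2.48982
OR/RR = 4.13162 / 2.48982 = 1.65941
The outcome is not rare, so the OR lies further from 1 than the RR.

1.659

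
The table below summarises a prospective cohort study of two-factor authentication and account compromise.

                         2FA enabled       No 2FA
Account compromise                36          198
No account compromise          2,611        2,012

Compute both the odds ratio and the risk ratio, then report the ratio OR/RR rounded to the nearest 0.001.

Reading the table with exposure as columns: a = 36 (2FA enabled, case), b = 2611 (2FA enabled, non-case), c = 198 (No 2FA, case), d = 2012.
OR = (36·2012)/(2611·198) = 72432/516978 = 0.14011
Risk in exposed = 36/2647 = 0.01360; risk in unexposed = 198/2210 = 0.08959; RR = 0.15180
OR/RR = 0.14011 / 0.15180 = 0.92296
The outcome is rare in both groups, so OR ≈ RR (ratio near 1).

0.923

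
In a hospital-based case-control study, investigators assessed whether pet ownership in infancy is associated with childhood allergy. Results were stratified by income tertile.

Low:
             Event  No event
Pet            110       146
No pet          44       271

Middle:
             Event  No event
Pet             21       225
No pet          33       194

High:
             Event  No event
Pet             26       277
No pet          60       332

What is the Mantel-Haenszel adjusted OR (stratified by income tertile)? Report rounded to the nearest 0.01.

OR_MH = Σ(aᵢdᵢ/nᵢ) / Σ(bᵢcᵢ/nᵢ), where nᵢ is the stratum total.
Stratum 1 (Low): n = 571; a·d/n = 110·271/571 = 52.2067; b·c/n = 146·44/571 = 11.2504
Stratum 2 (Middle): n = 473; a·d/n = 21·194/473 = 8.6131; b·c/n = 225·33/473 = 15.6977
Stratum 3 (High): n = 695; a·d/n = 26·332/695 = 12.4201; b·c/n = 277·60/695 = 23.9137
OR_MH = (52.2067 + 8.6131 + 12.4201) / (11.2504 + 15.6977 + 23.9137) = 73.2399 / 50.8618 = 1.43998

1.44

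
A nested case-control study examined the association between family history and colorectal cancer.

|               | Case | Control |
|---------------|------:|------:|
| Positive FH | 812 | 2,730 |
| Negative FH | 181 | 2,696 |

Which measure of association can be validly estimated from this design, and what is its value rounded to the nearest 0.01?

Cells: a = 812, b = 2730, c = 181, d = 2696.
This is a nested case-control study: participants were sampled on outcome status, so risks in the source population cannot be estimated directly — relative risk is not valid here. The odds ratio is the appropriate measure.
OR = (a·d)/(b·c) = (812 × 2696) / (2730 × 181) = 2189152 / 494130 = 4.43032

4.43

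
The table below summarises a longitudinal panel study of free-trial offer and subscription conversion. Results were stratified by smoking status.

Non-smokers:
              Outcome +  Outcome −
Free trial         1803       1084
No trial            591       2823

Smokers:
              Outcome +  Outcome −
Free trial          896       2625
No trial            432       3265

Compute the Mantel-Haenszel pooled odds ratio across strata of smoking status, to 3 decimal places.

4.688

OR_MH = Σ(aᵢdᵢ/nᵢ) / Σ(bᵢcᵢ/nᵢ), where nᵢ is the stratum total.
Stratum 1 (Non-smokers): n = 6301; a·d/n = 1803·2823/6301 = 807.7875; b·c/n = 1084·591/6301 = 101.6734
Stratum 2 (Smokers): n = 7218; a·d/n = 896·3265/7218 = 405.2979; b·c/n = 2625·432/7218 = 157.1072
OR_MH = (807.7875 + 405.2979) / (101.6734 + 157.1072) = 1213.0854 / 258.7806 = 4.68770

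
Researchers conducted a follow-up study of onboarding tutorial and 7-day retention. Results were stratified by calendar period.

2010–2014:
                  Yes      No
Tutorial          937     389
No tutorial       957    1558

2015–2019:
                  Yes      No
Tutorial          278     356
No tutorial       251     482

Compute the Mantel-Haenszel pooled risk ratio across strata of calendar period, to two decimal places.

RR_MH = Σ(aᵢ·n₀ᵢ/nᵢ) / Σ(cᵢ·n₁ᵢ/nᵢ), with n₁ᵢ = aᵢ+bᵢ (exposed), n₀ᵢ = cᵢ+dᵢ (unexposed), nᵢ = n₁ᵢ+n₀ᵢ.
Stratum 1 (2010–2014): n₁ = 1326, n₀ = 2515, n = 3841; a·n₀/n = 937·2515/3841 = 613.5264; c·n₁/n = 957·1326/3841 = 330.3780
Stratum 2 (2015–2019): n₁ = 634, n₀ = 733, n = 1367; a·n₀/n = 278·733/1367 = 149.0666; c·n₁/n = 251·634/1367 = 116.4111
RR_MH = (613.5264 + 149.0666) / (330.3780 + 116.4111) = 762.5930 / 446.7891 = 1.70683

1.71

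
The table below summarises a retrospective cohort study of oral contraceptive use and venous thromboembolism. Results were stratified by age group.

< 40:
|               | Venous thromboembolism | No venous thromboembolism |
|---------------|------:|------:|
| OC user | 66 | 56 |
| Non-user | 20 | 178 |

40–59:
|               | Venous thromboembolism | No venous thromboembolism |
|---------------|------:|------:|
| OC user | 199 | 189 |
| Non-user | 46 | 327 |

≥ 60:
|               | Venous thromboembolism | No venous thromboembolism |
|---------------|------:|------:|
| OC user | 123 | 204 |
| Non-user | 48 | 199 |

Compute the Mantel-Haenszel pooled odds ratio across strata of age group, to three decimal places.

OR_MH = Σ(aᵢdᵢ/nᵢ) / Σ(bᵢcᵢ/nᵢ), where nᵢ is the stratum total.
Stratum 1 (< 40): n = 320; a·d/n = 66·178/320 = 36.7125; b·c/n = 56·20/320 = 3.5000
Stratum 2 (40–59): n = 761; a·d/n = 199·327/761 = 85.5099; b·c/n = 189·46/761 = 11.4244
Stratum 3 (≥ 60): n = 574; a·d/n = 123·199/574 = 42.6429; b·c/n = 204·48/574 = 17.0592
OR_MH = (36.7125 + 85.5099 + 42.6429) / (3.5000 + 11.4244 + 17.0592) = 164.8652 / 31.9837 = 5.15467

5.155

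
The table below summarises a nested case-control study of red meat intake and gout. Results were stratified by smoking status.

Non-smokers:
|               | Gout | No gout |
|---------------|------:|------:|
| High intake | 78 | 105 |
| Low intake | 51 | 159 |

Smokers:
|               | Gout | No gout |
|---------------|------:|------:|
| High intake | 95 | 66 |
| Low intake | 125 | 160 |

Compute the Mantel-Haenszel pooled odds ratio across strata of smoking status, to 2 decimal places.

OR_MH = Σ(aᵢdᵢ/nᵢ) / Σ(bᵢcᵢ/nᵢ), where nᵢ is the stratum total.
Stratum 1 (Non-smokers): n = 393; a·d/n = 78·159/393 = 31.5573; b·c/n = 105·51/393 = 13.6260
Stratum 2 (Smokers): n = 446; a·d/n = 95·160/446 = 34.0807; b·c/n = 66·125/446 = 18.4978
OR_MH = (31.5573 + 34.0807) / (13.6260 + 18.4978) = 65.6380 / 32.1237 = 2.04329

2.04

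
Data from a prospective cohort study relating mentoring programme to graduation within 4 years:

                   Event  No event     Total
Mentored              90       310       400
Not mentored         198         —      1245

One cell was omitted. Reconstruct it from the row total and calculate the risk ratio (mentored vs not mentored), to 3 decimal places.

The missing cell is in the unexposed row: 1245 − 198 = 1047.
So a = 90, b = 310, c = 198, d = 1047.
RR = [a/(a+b)] / [c/(c+d)] = (90/400) / (198/1245) = 0.22500/0.15904 = 1.41477

1.415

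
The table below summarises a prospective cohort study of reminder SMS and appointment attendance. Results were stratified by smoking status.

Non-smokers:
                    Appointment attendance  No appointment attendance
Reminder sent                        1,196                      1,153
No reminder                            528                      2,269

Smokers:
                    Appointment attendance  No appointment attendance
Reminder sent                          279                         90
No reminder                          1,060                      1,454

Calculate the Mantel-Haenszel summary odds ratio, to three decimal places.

4.413

OR_MH = Σ(aᵢdᵢ/nᵢ) / Σ(bᵢcᵢ/nᵢ), where nᵢ is the stratum total.
Stratum 1 (Non-smokers): n = 5146; a·d/n = 1196·2269/5146 = 527.3463; b·c/n = 1153·528/5146 = 118.3024
Stratum 2 (Smokers): n = 2883; a·d/n = 279·1454/2883 = 140.7097; b·c/n = 90·1060/2883 = 33.0905
OR_MH = (527.3463 + 140.7097) / (118.3024 + 33.0905) = 668.0560 / 151.3929 = 4.41273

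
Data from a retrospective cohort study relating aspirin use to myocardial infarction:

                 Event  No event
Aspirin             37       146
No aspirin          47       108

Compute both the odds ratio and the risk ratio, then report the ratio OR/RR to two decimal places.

0.87

Cells: a = 37, b = 146, c = 47, d = 108.
OR = (37·108)/(146·47) = 3996/6862 = 0.58234
Risk in exposed = 37/183 = 0.20219; risk in unexposed = 47/155 = 0.30323; RR = 0.66678
OR/RR = 0.58234 / 0.66678 = 0.87335
The outcome is not rare, so the OR lies further from 1 than the RR.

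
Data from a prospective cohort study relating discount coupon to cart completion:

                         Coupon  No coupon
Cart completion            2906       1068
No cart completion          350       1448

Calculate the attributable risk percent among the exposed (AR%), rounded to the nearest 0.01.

52.44

Reading the table with exposure as columns: a = 2906 (Coupon, case), b = 350 (Coupon, non-case), c = 1068 (No coupon, case), d = 1448.
Risk in exposed = 2906/3256 = 0.89251; risk in unexposed = 1068/2516 = 0.42448.
RR = 0.89251/0.42448 = 2.10257
AR% = (RR − 1)/RR × 100 = (2.10257 − 1)/2.10257 × 100 = 52.4392%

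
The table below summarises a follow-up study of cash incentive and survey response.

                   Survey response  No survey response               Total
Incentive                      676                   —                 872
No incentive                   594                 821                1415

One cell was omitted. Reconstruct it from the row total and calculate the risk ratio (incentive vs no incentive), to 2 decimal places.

1.85

The missing cell is in the exposed row: 872 − 676 = 196.
So a = 676, b = 196, c = 594, d = 821.
RR = [a/(a+b)] / [c/(c+d)] = (676/872) / (594/1415) = 0.77523/0.41979 = 1.84672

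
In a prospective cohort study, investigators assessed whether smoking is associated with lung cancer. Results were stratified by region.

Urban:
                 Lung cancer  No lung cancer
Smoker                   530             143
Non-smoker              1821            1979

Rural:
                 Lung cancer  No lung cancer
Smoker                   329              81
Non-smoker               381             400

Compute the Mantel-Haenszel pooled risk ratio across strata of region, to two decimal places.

RR_MH = Σ(aᵢ·n₀ᵢ/nᵢ) / Σ(cᵢ·n₁ᵢ/nᵢ), with n₁ᵢ = aᵢ+bᵢ (exposed), n₀ᵢ = cᵢ+dᵢ (unexposed), nᵢ = n₁ᵢ+n₀ᵢ.
Stratum 1 (Urban): n₁ = 673, n₀ = 3800, n = 4473; a·n₀/n = 530·3800/4473 = 450.2571; c·n₁/n = 1821·673/4473 = 273.9846
Stratum 2 (Rural): n₁ = 410, n₀ = 781, n = 1191; a·n₀/n = 329·781/1191 = 215.7422; c·n₁/n = 381·410/1191 = 131.1587
RR_MH = (450.2571 + 215.7422) / (273.9846 + 131.1587) = 665.9993 / 405.1433 = 1.64386

1.64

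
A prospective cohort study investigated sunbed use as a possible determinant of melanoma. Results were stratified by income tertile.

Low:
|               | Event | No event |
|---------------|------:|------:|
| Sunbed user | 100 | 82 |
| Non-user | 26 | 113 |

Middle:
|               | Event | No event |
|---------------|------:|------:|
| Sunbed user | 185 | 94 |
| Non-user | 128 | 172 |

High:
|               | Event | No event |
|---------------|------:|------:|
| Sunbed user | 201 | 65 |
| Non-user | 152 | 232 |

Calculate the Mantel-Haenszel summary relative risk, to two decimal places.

RR_MH = Σ(aᵢ·n₀ᵢ/nᵢ) / Σ(cᵢ·n₁ᵢ/nᵢ), with n₁ᵢ = aᵢ+bᵢ (exposed), n₀ᵢ = cᵢ+dᵢ (unexposed), nᵢ = n₁ᵢ+n₀ᵢ.
Stratum 1 (Low): n₁ = 182, n₀ = 139, n = 321; a·n₀/n = 100·139/321 = 43.3022; c·n₁/n = 26·182/321 = 14.7414
Stratum 2 (Middle): n₁ = 279, n₀ = 300, n = 579; a·n₀/n = 185·300/579 = 95.8549; c·n₁/n = 128·279/579 = 61.6788
Stratum 3 (High): n₁ = 266, n₀ = 384, n = 650; a·n₀/n = 201·384/650 = 118.7446; c·n₁/n = 152·266/650 = 62.2031
RR_MH = (43.3022 + 95.8549 + 118.7446) / (14.7414 + 61.6788 + 62.2031) = 257.9017 / 138.6233 = 1.86045

1.86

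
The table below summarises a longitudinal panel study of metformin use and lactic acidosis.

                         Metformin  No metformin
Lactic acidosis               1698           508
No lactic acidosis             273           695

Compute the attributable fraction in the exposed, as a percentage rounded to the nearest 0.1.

51.0

Reading the table with exposure as columns: a = 1698 (Metformin, case), b = 273 (Metformin, non-case), c = 508 (No metformin, case), d = 695.
Risk in exposed = 1698/1971 = 0.86149; risk in unexposed = 508/1203 = 0.42228.
RR = 0.86149/0.42228 = 2.04011
AR% = (RR − 1)/RR × 100 = (2.04011 − 1)/2.04011 × 100 = 50.9830%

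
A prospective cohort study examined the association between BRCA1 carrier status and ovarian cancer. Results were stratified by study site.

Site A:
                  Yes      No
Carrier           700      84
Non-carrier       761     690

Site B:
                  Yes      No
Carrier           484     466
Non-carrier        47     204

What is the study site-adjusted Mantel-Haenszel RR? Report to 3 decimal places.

1.827

RR_MH = Σ(aᵢ·n₀ᵢ/nᵢ) / Σ(cᵢ·n₁ᵢ/nᵢ), with n₁ᵢ = aᵢ+bᵢ (exposed), n₀ᵢ = cᵢ+dᵢ (unexposed), nᵢ = n₁ᵢ+n₀ᵢ.
Stratum 1 (Site A): n₁ = 784, n₀ = 1451, n = 2235; a·n₀/n = 700·1451/2235 = 454.4519; c·n₁/n = 761·784/2235 = 266.9459
Stratum 2 (Site B): n₁ = 950, n₀ = 251, n = 1201; a·n₀/n = 484·251/1201 = 101.1524; c·n₁/n = 47·950/1201 = 37.1774
RR_MH = (454.4519 + 101.1524) / (266.9459 + 37.1774) = 555.6043 / 304.1232 = 1.82691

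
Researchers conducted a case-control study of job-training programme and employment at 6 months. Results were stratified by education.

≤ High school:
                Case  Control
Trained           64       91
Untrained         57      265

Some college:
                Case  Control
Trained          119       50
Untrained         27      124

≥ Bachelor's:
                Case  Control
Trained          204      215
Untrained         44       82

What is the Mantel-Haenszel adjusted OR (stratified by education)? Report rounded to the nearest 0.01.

OR_MH = Σ(aᵢdᵢ/nᵢ) / Σ(bᵢcᵢ/nᵢ), where nᵢ is the stratum total.
Stratum 1 (≤ High school): n = 477; a·d/n = 64·265/477 = 35.5556; b·c/n = 91·57/477 = 10.8742
Stratum 2 (Some college): n = 320; a·d/n = 119·124/320 = 46.1125; b·c/n = 50·27/320 = 4.2188
Stratum 3 (≥ Bachelor's): n = 545; a·d/n = 204·82/545 = 30.6936; b·c/n = 215·44/545 = 17.3578
OR_MH = (35.5556 + 46.1125 + 30.6936) / (10.8742 + 4.2188 + 17.3578) = 112.3616 / 32.4508 = 3.46253

3.46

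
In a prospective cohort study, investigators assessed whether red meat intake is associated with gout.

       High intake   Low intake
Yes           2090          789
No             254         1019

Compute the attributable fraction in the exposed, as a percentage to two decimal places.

51.06

Reading the table with exposure as columns: a = 2090 (High intake, case), b = 254 (High intake, non-case), c = 789 (Low intake, case), d = 1019.
Risk in exposed = 2090/2344 = 0.89164; risk in unexposed = 789/1808 = 0.43639.
RR = 0.89164/0.43639 = 2.04320
AR% = (RR − 1)/RR × 100 = (2.04320 − 1)/2.04320 × 100 = 51.0571%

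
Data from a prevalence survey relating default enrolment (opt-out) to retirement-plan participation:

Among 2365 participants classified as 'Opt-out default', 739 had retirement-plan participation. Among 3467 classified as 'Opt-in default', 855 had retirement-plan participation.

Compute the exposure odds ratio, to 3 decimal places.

1.388

From the description: a = 739, b = 1626, c = 855, d = 2612.
OR = (a·d)/(b·c) = (739 × 2612) / (1626 × 855) = 1930268 / 1390230 = 1.38845
The odds of retirement-plan participation are about 1.39 times as high in the opt-out default group.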